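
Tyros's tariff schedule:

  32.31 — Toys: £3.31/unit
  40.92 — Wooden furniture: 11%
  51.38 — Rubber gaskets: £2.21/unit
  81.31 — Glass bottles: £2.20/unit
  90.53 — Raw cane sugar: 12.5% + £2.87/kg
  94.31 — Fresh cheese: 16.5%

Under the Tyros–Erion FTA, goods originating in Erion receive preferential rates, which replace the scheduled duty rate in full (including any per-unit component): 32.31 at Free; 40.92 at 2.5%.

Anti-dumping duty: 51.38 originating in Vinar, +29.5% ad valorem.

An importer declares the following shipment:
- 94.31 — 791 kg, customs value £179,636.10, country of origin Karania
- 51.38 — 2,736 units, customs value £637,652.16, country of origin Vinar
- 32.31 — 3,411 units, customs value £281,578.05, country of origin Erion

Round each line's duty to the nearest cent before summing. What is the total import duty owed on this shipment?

Line 1 (94.31, Karania, 791 kg, £179,636.10):
Base rate for 94.31 is 16.5%.
Duty = £179,636.10 × 16.5% = £29,639.96.
Line 2 (51.38, Vinar, 2,736 units, £637,652.16):
Base rate for 51.38 is £2.21/unit.
Additional duty on 51.38 from Vinar: +29.5% ad valorem. Applied ad valorem rate = 29.5%.
Duty = £637,652.16 × 29.5% + 2,736 × £2.21 = £194,153.95.
Line 3 (32.31, Erion, 3,411 units, £281,578.05):
Base rate for 32.31 is £3.31/unit.
Origin Erion qualifies under the Tyros–Erion agreement and 32.31 is covered: preferential rate Free applies instead.
Duty = £281,578.05 × 0% = £0.00.
Total = £29,639.96 + £194,153.95 + £0.00 = £223,793.91.

£223,793.91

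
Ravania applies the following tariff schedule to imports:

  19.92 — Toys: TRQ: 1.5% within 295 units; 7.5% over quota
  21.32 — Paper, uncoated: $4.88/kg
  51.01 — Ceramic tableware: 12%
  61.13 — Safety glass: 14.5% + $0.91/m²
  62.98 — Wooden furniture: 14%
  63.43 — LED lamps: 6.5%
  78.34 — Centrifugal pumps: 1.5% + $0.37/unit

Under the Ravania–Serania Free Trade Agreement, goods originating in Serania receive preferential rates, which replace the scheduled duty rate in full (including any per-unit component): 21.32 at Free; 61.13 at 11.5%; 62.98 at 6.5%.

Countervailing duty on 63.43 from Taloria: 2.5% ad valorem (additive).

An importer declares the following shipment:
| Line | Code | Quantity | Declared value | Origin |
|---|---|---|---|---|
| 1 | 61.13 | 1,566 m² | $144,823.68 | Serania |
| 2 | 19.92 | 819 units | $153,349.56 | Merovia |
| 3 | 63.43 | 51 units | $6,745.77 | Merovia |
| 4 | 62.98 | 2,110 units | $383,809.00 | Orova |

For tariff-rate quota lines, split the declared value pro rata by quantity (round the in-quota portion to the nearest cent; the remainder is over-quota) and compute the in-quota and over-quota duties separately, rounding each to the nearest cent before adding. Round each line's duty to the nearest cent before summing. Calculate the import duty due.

Line 1 (61.13, Serania, 1,566 m², $144,823.68):
Base rate for 61.13 is 14.5% + $0.91/m².
Origin Serania qualifies under the Ravania–Serania agreement and 61.13 is covered: preferential rate 11.5% applies instead.
Duty = $144,823.68 × 11.5% = $16,654.72.
Line 2 (19.92, Merovia, 819 units, $153,349.56):
Code 19.92 is under a tariff-rate quota (threshold 295 units). In-quota: 295 units at 1.5%; over-quota: 524 units at 7.5%.
Pro-rata value split: in-quota = $153,349.56 × 295/819 = $55,235.80; over-quota = $153,349.56 − $55,235.80 = $98,113.76.
In-quota duty = $55,235.80 × 1.5% = $828.54. Over-quota duty = $98,113.76 × 7.5% = $7,358.53.
Line duty = $828.54 + $7,358.53 = $8,187.07.
Line 3 (63.43, Merovia, 51 units, $6,745.77):
Base rate for 63.43 is 6.5%.
The additional-duty order on 63.43 targets Taloria, not Merovia; it does not apply.
Duty = $6,745.77 × 6.5% = $438.48.
Line 4 (62.98, Orova, 2,110 units, $383,809.00):
Base rate for 62.98 is 14%.
62.98 has an FTA preferential rate, but origin Orova is not Serania; base rate stands.
Duty = $383,809.00 × 14% = $53,733.26.
Total = $16,654.72 + $8,187.07 + $438.48 + $53,733.26 = $79,013.53.

$79,013.53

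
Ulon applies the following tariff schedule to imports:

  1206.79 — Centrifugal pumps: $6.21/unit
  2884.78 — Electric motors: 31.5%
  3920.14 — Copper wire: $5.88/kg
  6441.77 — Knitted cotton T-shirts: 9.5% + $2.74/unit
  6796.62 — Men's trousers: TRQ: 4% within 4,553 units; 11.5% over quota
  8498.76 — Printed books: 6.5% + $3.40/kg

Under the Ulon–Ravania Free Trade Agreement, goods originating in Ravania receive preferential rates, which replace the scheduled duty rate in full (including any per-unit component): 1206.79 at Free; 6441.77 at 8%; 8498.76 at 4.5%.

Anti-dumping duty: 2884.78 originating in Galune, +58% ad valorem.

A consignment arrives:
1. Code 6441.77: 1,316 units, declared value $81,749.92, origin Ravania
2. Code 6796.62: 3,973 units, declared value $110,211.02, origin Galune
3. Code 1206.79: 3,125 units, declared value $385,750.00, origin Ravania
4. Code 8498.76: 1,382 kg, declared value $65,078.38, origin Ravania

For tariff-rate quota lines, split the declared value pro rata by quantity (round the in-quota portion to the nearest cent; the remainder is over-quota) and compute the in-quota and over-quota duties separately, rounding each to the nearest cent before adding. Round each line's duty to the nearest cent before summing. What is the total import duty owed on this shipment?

Line 1 (6441.77, Ravania, 1,316 units, $81,749.92):
Base rate for 6441.77 is 9.5% + $2.74/unit.
Origin Ravania qualifies under the Ulon–Ravania agreement and 6441.77 is covered: preferential rate 8% applies instead.
Duty = $81,749.92 × 8% = $6,539.99.
Line 2 (6796.62, Galune, 3,973 units, $110,211.02):
Code 6796.62 is under a tariff-rate quota (threshold 4,553 units). Quantity 3,973 units is within the quota, so the in-quota rate 4% applies to the full value.
Duty = $110,211.02 × 4% = $4,408.44.
Line 3 (1206.79, Ravania, 3,125 units, $385,750.00):
Base rate for 1206.79 is $6.21/unit.
Origin Ravania qualifies under the Ulon–Ravania agreement and 1206.79 is covered: preferential rate Free applies instead.
Duty = $385,750.00 × 0% = $0.00.
Line 4 (8498.76, Ravania, 1,382 kg, $65,078.38):
Base rate for 8498.76 is 6.5% + $3.40/kg.
Origin Ravania qualifies under the Ulon–Ravania agreement and 8498.76 is covered: preferential rate 4.5% applies instead.
Duty = $65,078.38 × 4.5% = $2,928.53.
Total = $6,539.99 + $4,408.44 + $0.00 + $2,928.53 = $13,876.96.

$13,876.96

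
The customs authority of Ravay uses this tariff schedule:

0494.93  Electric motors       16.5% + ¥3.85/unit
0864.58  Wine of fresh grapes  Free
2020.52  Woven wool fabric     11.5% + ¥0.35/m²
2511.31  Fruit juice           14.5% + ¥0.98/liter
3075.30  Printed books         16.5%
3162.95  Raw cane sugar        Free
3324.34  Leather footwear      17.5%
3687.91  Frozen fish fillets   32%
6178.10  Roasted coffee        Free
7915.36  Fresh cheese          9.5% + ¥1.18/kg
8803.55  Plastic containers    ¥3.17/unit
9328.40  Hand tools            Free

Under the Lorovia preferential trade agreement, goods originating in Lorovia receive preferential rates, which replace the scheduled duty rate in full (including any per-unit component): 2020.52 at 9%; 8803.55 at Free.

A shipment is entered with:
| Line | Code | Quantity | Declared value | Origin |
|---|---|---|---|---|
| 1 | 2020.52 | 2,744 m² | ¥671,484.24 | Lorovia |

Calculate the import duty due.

¥60,433.58

Line 1 (2020.52, Lorovia, 2,744 m², ¥671,484.24):
Base rate for 2020.52 is 11.5% + ¥0.35/m².
Origin Lorovia qualifies under the Ravay–Lorovia agreement and 2020.52 is covered: preferential rate 9% applies instead.
Duty = ¥671,484.24 × 9% = ¥60,433.58.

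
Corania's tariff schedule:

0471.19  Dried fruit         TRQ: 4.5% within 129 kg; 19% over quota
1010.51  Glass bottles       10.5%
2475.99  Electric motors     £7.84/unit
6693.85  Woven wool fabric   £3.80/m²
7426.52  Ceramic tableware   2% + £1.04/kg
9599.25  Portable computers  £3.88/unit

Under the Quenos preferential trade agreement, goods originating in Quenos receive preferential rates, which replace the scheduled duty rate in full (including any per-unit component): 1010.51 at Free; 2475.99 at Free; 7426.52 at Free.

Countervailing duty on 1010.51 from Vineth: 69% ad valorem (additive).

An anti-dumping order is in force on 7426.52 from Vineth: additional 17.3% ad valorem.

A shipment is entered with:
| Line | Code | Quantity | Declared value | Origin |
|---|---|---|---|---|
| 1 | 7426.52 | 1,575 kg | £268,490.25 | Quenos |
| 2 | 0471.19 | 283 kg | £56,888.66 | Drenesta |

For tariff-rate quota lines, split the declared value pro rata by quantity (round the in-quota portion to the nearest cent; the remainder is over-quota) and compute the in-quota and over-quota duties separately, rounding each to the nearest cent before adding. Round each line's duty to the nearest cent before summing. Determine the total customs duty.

Line 1 (7426.52, Quenos, 1,575 kg, £268,490.25):
Base rate for 7426.52 is 2% + £1.04/kg.
Origin Quenos qualifies under the Corania–Quenos agreement and 7426.52 is covered: preferential rate Free applies instead.
The additional-duty order on 7426.52 targets Vineth, not Quenos; it does not apply.
Duty = £268,490.25 × 0% = £0.00.
Line 2 (0471.19, Drenesta, 283 kg, £56,888.66):
Code 0471.19 is under a tariff-rate quota (threshold 129 kg). In-quota: 129 kg at 4.5%; over-quota: 154 kg at 19%.
Pro-rata value split: in-quota = £56,888.66 × 129/283 = £25,931.58; over-quota = £56,888.66 − £25,931.58 = £30,957.08.
In-quota duty = £25,931.58 × 4.5% = £1,166.92. Over-quota duty = £30,957.08 × 19% = £5,881.85.
Line duty = £1,166.92 + £5,881.85 = £7,048.77.
Total = £0.00 + £7,048.77 = £7,048.77.

£7,048.77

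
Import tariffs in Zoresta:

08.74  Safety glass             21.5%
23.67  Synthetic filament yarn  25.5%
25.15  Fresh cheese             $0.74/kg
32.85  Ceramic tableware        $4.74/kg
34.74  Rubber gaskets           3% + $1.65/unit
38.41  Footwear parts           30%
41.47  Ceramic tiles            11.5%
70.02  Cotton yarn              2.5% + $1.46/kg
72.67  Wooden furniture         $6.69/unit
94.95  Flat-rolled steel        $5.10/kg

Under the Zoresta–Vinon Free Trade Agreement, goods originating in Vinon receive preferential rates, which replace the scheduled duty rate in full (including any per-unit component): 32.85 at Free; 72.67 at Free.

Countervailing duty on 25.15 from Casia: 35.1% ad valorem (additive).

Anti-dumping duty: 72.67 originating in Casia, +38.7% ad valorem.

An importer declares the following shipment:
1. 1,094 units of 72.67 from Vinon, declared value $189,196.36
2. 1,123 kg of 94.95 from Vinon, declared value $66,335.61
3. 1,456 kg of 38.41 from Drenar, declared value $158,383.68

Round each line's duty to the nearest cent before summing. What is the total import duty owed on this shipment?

Line 1 (72.67, Vinon, 1,094 units, $189,196.36):
Base rate for 72.67 is $6.69/unit.
Origin Vinon qualifies under the Zoresta–Vinon agreement and 72.67 is covered: preferential rate Free applies instead.
The additional-duty order on 72.67 targets Casia, not Vinon; it does not apply.
Duty = $189,196.36 × 0% = $0.00.
Line 2 (94.95, Vinon, 1,123 kg, $66,335.61):
Base rate for 94.95 is $5.10/kg.
Origin Vinon is the FTA partner but 94.95 is not on the preference list; base rate stands.
Duty = 1,123 × $5.10 = $5,727.30.
Line 3 (38.41, Drenar, 1,456 kg, $158,383.68):
Base rate for 38.41 is 30%.
Duty = $158,383.68 × 30% = $47,515.10.
Total = $0.00 + $5,727.30 + $47,515.10 = $53,242.40.

$53,242.40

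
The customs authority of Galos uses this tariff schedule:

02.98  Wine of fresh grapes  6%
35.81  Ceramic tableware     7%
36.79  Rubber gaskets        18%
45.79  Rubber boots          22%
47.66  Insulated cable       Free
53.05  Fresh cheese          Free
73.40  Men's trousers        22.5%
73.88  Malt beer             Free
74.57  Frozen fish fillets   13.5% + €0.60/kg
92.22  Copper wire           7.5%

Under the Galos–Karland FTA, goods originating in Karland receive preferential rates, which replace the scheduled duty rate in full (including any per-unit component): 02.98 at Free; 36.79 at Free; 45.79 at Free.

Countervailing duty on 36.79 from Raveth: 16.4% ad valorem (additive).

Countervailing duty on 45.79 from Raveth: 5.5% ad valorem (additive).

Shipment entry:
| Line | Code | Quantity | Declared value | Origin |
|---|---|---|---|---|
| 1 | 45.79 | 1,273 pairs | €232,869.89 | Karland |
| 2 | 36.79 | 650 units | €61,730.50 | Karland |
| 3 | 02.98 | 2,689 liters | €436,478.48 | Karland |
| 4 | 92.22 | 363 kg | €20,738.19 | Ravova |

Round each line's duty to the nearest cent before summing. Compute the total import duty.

Line 1 (45.79, Karland, 1,273 pairs, €232,869.89):
Base rate for 45.79 is 22%.
Origin Karland qualifies under the Galos–Karland agreement and 45.79 is covered: preferential rate Free applies instead.
The additional-duty order on 45.79 targets Raveth, not Karland; it does not apply.
Duty = €232,869.89 × 0% = €0.00.
Line 2 (36.79, Karland, 650 units, €61,730.50):
Base rate for 36.79 is 18%.
Origin Karland qualifies under the Galos–Karland agreement and 36.79 is covered: preferential rate Free applies instead.
The additional-duty order on 36.79 targets Raveth, not Karland; it does not apply.
Duty = €61,730.50 × 0% = €0.00.
Line 3 (02.98, Karland, 2,689 liters, €436,478.48):
Base rate for 02.98 is 6%.
Origin Karland qualifies under the Galos–Karland agreement and 02.98 is covered: preferential rate Free applies instead.
Duty = €436,478.48 × 0% = €0.00.
Line 4 (92.22, Ravova, 363 kg, €20,738.19):
Base rate for 92.22 is 7.5%.
Duty = €20,738.19 × 7.5% = €1,555.36.
Total = €0.00 + €0.00 + €0.00 + €1,555.36 = €1,555.36.

€1,555.36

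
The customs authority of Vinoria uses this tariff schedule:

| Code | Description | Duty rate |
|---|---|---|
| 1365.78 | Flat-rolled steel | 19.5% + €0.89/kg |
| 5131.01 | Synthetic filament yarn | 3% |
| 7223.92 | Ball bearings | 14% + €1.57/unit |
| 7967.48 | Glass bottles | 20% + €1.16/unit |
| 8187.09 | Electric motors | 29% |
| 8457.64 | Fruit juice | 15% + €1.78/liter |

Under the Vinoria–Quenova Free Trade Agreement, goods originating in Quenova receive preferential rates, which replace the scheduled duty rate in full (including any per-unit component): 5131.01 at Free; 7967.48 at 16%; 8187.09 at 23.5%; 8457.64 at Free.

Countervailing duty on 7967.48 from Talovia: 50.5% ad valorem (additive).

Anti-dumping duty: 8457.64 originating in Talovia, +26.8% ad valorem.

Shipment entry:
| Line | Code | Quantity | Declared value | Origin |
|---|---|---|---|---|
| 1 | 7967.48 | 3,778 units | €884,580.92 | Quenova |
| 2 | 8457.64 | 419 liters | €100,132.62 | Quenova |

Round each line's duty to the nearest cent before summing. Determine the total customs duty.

Line 1 (7967.48, Quenova, 3,778 units, €884,580.92):
Base rate for 7967.48 is 20% + €1.16/unit.
Origin Quenova qualifies under the Vinoria–Quenova agreement and 7967.48 is covered: preferential rate 16% applies instead.
The additional-duty order on 7967.48 targets Talovia, not Quenova; it does not apply.
Duty = €884,580.92 × 16% = €141,532.95.
Line 2 (8457.64, Quenova, 419 liters, €100,132.62):
Base rate for 8457.64 is 15% + €1.78/liter.
Origin Quenova qualifies under the Vinoria–Quenova agreement and 8457.64 is covered: preferential rate Free applies instead.
The additional-duty order on 8457.64 targets Talovia, not Quenova; it does not apply.
Duty = €100,132.62 × 0% = €0.00.
Total = €141,532.95 + €0.00 = €141,532.95.

€141,532.95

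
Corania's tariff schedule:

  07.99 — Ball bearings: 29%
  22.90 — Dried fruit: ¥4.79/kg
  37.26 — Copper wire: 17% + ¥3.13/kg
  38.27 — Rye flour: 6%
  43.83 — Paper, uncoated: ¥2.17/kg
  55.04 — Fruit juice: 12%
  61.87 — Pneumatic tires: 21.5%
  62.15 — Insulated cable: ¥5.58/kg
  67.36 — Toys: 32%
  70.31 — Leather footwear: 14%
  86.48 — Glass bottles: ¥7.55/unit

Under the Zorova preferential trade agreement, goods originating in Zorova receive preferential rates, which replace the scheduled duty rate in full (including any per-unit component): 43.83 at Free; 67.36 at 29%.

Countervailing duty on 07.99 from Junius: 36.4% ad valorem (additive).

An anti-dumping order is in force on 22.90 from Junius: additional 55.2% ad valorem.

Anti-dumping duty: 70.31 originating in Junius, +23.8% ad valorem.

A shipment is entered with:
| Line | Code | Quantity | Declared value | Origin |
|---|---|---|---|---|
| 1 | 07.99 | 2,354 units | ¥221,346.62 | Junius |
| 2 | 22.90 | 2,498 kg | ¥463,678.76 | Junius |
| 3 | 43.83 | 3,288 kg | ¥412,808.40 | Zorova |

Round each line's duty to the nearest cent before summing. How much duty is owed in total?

¥412,676.79

Line 1 (07.99, Junius, 2,354 units, ¥221,346.62):
Base rate for 07.99 is 29%.
Additional duty on 07.99 from Junius: +36.4%. Applied ad valorem rate: 29% + 36.4% = 65.4%.
Duty = ¥221,346.62 × 65.4% = ¥144,760.69.
Line 2 (22.90, Junius, 2,498 kg, ¥463,678.76):
Base rate for 22.90 is ¥4.79/kg.
Additional duty on 22.90 from Junius: +55.2% ad valorem. Applied ad valorem rate = 55.2%.
Duty = ¥463,678.76 × 55.2% + 2,498 × ¥4.79 = ¥267,916.10.
Line 3 (43.83, Zorova, 3,288 kg, ¥412,808.40):
Base rate for 43.83 is ¥2.17/kg.
Origin Zorova qualifies under the Corania–Zorova agreement and 43.83 is covered: preferential rate Free applies instead.
Duty = ¥412,808.40 × 0% = ¥0.00.
Total = ¥144,760.69 + ¥267,916.10 + ¥0.00 = ¥412,676.79.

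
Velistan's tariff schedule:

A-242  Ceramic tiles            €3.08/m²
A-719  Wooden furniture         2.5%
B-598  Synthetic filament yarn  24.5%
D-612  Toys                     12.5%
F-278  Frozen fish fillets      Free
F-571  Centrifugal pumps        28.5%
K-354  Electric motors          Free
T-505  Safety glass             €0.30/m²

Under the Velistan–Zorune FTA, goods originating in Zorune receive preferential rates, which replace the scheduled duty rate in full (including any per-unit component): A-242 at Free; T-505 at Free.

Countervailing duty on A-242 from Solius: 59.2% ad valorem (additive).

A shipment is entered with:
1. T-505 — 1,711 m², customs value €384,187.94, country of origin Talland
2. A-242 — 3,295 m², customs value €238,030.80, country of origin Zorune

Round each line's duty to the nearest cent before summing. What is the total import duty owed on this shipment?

Line 1 (T-505, Talland, 1,711 m², €384,187.94):
Base rate for T-505 is €0.30/m².
T-505 has an FTA preferential rate, but origin Talland is not Zorune; base rate stands.
Duty = 1,711 × €0.30 = €513.30.
Line 2 (A-242, Zorune, 3,295 m², €238,030.80):
Base rate for A-242 is €3.08/m².
Origin Zorune qualifies under the Velistan–Zorune agreement and A-242 is covered: preferential rate Free applies instead.
The additional-duty order on A-242 targets Solius, not Zorune; it does not apply.
Duty = €238,030.80 × 0% = €0.00.
Total = €513.30 + €0.00 = €513.30.

€513.30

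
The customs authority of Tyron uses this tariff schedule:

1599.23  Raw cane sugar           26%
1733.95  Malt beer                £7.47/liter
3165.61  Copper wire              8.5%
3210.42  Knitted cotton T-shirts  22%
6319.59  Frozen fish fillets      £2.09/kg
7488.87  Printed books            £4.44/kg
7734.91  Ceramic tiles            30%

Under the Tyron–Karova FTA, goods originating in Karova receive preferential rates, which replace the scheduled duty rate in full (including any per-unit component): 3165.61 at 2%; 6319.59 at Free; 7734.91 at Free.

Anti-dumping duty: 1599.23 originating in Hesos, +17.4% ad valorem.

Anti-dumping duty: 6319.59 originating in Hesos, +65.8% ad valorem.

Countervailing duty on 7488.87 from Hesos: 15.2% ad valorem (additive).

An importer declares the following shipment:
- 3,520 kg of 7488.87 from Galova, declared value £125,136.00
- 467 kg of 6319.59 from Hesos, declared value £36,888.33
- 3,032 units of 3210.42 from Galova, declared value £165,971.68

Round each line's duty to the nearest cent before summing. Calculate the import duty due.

£77,391.12

Line 1 (7488.87, Galova, 3,520 kg, £125,136.00):
Base rate for 7488.87 is £4.44/kg.
The additional-duty order on 7488.87 targets Hesos, not Galova; it does not apply.
Duty = 3,520 × £4.44 = £15,628.80.
Line 2 (6319.59, Hesos, 467 kg, £36,888.33):
Base rate for 6319.59 is £2.09/kg.
6319.59 has an FTA preferential rate, but origin Hesos is not Karova; base rate stands.
Additional duty on 6319.59 from Hesos: +65.8% ad valorem. Applied ad valorem rate = 65.8%.
Duty = £36,888.33 × 65.8% + 467 × £2.09 = £25,248.55.
Line 3 (3210.42, Galova, 3,032 units, £165,971.68):
Base rate for 3210.42 is 22%.
Duty = £165,971.68 × 22% = £36,513.77.
Total = £15,628.80 + £25,248.55 + £36,513.77 = £77,391.12.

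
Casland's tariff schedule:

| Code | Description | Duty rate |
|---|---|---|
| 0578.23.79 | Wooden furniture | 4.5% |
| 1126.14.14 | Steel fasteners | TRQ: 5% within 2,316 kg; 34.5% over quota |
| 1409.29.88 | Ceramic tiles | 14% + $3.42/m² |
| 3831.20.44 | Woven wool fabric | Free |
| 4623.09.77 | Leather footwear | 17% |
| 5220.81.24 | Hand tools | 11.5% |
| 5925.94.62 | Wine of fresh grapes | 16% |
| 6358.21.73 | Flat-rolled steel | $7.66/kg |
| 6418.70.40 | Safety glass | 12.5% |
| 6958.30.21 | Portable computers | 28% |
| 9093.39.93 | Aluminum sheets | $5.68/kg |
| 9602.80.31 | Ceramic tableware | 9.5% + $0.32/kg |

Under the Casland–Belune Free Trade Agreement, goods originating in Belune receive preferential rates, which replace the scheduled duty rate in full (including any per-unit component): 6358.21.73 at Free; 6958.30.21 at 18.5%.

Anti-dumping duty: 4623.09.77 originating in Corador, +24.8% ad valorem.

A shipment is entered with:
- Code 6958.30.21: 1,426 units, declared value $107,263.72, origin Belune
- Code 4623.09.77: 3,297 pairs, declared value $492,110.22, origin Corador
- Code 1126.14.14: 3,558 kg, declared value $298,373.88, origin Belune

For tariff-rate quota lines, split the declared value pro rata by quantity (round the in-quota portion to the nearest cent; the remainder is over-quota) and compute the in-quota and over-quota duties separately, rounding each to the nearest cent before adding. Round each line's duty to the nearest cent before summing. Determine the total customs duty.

$271,190.02

Line 1 (6958.30.21, Belune, 1,426 units, $107,263.72):
Base rate for 6958.30.21 is 28%.
Origin Belune qualifies under the Casland–Belune agreement and 6958.30.21 is covered: preferential rate 18.5% applies instead.
Duty = $107,263.72 × 18.5% = $19,843.79.
Line 2 (4623.09.77, Corador, 3,297 pairs, $492,110.22):
Base rate for 4623.09.77 is 17%.
Additional duty on 4623.09.77 from Corador: +24.8%. Applied ad valorem rate: 17% + 24.8% = 41.8%.
Duty = $492,110.22 × 41.8% = $205,702.07.
Line 3 (1126.14.14, Belune, 3,558 kg, $298,373.88):
Code 1126.14.14 is under a tariff-rate quota (threshold 2,316 kg). In-quota: 2,316 kg at 5%; over-quota: 1,242 kg at 34.5%.
Pro-rata value split: in-quota = $298,373.88 × 2,316/3,558 = $194,219.76; over-quota = $298,373.88 − $194,219.76 = $104,154.12.
In-quota duty = $194,219.76 × 5% = $9,710.99. Over-quota duty = $104,154.12 × 34.5% = $35,933.17.
Line duty = $9,710.99 + $35,933.17 = $45,644.16.
Total = $19,843.79 + $205,702.07 + $45,644.16 = $271,190.02.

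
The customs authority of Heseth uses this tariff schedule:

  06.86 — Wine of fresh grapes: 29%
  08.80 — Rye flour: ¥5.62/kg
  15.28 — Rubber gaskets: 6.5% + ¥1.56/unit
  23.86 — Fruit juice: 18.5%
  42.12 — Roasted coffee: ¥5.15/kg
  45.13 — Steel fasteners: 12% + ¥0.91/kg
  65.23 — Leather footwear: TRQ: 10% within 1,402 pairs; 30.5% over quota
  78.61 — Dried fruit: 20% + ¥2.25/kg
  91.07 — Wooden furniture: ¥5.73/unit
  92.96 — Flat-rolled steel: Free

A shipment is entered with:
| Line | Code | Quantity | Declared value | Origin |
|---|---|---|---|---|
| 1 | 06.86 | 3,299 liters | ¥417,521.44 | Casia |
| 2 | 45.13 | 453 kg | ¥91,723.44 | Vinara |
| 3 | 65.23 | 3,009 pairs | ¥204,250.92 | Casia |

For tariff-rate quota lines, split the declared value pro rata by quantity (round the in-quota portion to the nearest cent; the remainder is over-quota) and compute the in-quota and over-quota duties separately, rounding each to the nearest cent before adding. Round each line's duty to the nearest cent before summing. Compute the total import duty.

¥175,287.40

Line 1 (06.86, Casia, 3,299 liters, ¥417,521.44):
Base rate for 06.86 is 29%.
Duty = ¥417,521.44 × 29% = ¥121,081.22.
Line 2 (45.13, Vinara, 453 kg, ¥91,723.44):
Base rate for 45.13 is 12% + ¥0.91/kg.
Duty = ¥91,723.44 × 12% + 453 × ¥0.91 = ¥11,419.04.
Line 3 (65.23, Casia, 3,009 pairs, ¥204,250.92):
Code 65.23 is under a tariff-rate quota (threshold 1,402 pairs). In-quota: 1,402 pairs at 10%; over-quota: 1,607 pairs at 30.5%.
Pro-rata value split: in-quota = ¥204,250.92 × 1,402/3,009 = ¥95,167.76; over-quota = ¥204,250.92 − ¥95,167.76 = ¥109,083.16.
In-quota duty = ¥95,167.76 × 10% = ¥9,516.78. Over-quota duty = ¥109,083.16 × 30.5% = ¥33,270.36.
Line duty = ¥9,516.78 + ¥33,270.36 = ¥42,787.14.
Total = ¥121,081.22 + ¥11,419.04 + ¥42,787.14 = ¥175,287.40.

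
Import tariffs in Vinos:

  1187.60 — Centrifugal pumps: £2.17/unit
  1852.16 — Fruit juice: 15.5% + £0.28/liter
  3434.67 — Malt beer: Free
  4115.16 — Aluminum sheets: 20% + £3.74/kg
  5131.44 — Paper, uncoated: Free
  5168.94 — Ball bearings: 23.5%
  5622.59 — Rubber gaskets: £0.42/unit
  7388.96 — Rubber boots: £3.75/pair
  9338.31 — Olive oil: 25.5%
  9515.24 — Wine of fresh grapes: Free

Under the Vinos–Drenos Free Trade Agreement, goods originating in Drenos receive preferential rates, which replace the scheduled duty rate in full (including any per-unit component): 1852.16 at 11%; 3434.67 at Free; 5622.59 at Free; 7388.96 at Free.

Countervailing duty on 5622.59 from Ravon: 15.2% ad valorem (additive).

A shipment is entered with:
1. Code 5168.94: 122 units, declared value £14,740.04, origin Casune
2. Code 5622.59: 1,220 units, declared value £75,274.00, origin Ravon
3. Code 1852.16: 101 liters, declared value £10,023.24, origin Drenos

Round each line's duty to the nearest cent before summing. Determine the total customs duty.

£16,520.52

Line 1 (5168.94, Casune, 122 units, £14,740.04):
Base rate for 5168.94 is 23.5%.
Duty = £14,740.04 × 23.5% = £3,463.91.
Line 2 (5622.59, Ravon, 1,220 units, £75,274.00):
Base rate for 5622.59 is £0.42/unit.
5622.59 has an FTA preferential rate, but origin Ravon is not Drenos; base rate stands.
Additional duty on 5622.59 from Ravon: +15.2% ad valorem. Applied ad valorem rate = 15.2%.
Duty = £75,274.00 × 15.2% + 1,220 × £0.42 = £11,954.05.
Line 3 (1852.16, Drenos, 101 liters, £10,023.24):
Base rate for 1852.16 is 15.5% + £0.28/liter.
Origin Drenos qualifies under the Vinos–Drenos agreement and 1852.16 is covered: preferential rate 11% applies instead.
Duty = £10,023.24 × 11% = £1,102.56.
Total = £3,463.91 + £11,954.05 + £1,102.56 = £16,520.52.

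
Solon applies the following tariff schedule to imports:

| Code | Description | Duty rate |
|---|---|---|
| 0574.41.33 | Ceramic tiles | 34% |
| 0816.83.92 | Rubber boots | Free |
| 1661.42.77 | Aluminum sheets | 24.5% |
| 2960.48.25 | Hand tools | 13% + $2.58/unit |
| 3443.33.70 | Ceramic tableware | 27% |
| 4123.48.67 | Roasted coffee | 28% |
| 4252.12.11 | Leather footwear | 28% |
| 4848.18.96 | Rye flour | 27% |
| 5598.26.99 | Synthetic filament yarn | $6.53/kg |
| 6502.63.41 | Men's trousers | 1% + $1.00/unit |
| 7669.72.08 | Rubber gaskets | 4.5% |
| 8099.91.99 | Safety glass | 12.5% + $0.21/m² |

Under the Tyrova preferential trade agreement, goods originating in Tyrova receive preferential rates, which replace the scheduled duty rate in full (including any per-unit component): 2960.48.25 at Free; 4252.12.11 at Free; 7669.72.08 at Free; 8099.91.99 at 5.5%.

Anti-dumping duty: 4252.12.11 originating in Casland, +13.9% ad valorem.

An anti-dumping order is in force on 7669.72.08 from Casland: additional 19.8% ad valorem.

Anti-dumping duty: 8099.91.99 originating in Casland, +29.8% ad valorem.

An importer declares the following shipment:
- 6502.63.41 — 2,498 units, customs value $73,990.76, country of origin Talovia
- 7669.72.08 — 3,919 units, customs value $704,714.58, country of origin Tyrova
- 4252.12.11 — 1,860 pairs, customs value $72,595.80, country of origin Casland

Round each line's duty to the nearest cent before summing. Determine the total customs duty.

Line 1 (6502.63.41, Talovia, 2,498 units, $73,990.76):
Base rate for 6502.63.41 is 1% + $1.00/unit.
Duty = $73,990.76 × 1% + 2,498 × $1.00 = $3,237.91.
Line 2 (7669.72.08, Tyrova, 3,919 units, $704,714.58):
Base rate for 7669.72.08 is 4.5%.
Origin Tyrova qualifies under the Solon–Tyrova agreement and 7669.72.08 is covered: preferential rate Free applies instead.
The additional-duty order on 7669.72.08 targets Casland, not Tyrova; it does not apply.
Duty = $704,714.58 × 0% = $0.00.
Line 3 (4252.12.11, Casland, 1,860 pairs, $72,595.80):
Base rate for 4252.12.11 is 28%.
4252.12.11 has an FTA preferential rate, but origin Casland is not Tyrova; base rate stands.
Additional duty on 4252.12.11 from Casland: +13.9%. Applied ad valorem rate: 28% + 13.9% = 41.9%.
Duty = $72,595.80 × 41.9% = $30,417.64.
Total = $3,237.91 + $0.00 + $30,417.64 = $33,655.55.

$33,655.55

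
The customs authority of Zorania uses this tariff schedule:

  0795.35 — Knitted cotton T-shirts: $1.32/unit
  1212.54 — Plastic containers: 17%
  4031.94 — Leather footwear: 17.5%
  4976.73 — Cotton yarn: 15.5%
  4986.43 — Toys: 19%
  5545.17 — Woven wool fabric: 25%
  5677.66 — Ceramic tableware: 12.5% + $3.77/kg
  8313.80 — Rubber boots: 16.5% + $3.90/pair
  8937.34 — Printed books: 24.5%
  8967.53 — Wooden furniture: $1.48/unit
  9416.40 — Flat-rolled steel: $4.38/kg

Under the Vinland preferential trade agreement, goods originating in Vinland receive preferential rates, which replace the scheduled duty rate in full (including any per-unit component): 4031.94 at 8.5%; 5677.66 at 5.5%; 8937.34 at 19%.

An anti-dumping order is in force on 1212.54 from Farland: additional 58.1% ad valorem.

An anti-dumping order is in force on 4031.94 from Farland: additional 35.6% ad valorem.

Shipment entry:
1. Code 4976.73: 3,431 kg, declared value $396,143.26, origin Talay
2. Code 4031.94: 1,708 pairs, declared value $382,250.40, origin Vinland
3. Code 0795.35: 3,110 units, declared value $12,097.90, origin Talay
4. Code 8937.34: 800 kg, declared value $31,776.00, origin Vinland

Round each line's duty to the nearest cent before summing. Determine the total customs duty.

$104,036.13

Line 1 (4976.73, Talay, 3,431 kg, $396,143.26):
Base rate for 4976.73 is 15.5%.
Duty = $396,143.26 × 15.5% = $61,402.21.
Line 2 (4031.94, Vinland, 1,708 pairs, $382,250.40):
Base rate for 4031.94 is 17.5%.
Origin Vinland qualifies under the Zorania–Vinland agreement and 4031.94 is covered: preferential rate 8.5% applies instead.
The additional-duty order on 4031.94 targets Farland, not Vinland; it does not apply.
Duty = $382,250.40 × 8.5% = $32,491.28.
Line 3 (0795.35, Talay, 3,110 units, $12,097.90):
Base rate for 0795.35 is $1.32/unit.
Duty = 3,110 × $1.32 = $4,105.20.
Line 4 (8937.34, Vinland, 800 kg, $31,776.00):
Base rate for 8937.34 is 24.5%.
Origin Vinland qualifies under the Zorania–Vinland agreement and 8937.34 is covered: preferential rate 19% applies instead.
Duty = $31,776.00 × 19% = $6,037.44.
Total = $61,402.21 + $32,491.28 + $4,105.20 + $6,037.44 = $104,036.13.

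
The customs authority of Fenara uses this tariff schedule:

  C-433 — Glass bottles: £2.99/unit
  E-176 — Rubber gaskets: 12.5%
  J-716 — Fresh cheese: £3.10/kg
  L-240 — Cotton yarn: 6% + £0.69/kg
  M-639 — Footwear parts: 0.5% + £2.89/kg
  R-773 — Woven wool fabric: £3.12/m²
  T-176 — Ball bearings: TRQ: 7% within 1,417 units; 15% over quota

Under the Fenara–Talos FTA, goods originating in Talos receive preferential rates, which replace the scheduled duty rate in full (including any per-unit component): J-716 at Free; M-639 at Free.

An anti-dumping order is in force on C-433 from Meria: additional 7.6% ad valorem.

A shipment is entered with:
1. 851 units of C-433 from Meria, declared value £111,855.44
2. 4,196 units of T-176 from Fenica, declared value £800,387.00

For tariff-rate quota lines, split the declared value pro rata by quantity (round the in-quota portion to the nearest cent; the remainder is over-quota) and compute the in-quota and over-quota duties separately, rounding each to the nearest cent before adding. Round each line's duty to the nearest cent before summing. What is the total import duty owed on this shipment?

£109,480.13

Line 1 (C-433, Meria, 851 units, £111,855.44):
Base rate for C-433 is £2.99/unit.
Additional duty on C-433 from Meria: +7.6% ad valorem. Applied ad valorem rate = 7.6%.
Duty = £111,855.44 × 7.6% + 851 × £2.99 = £11,045.50.
Line 2 (T-176, Fenica, 4,196 units, £800,387.00):
Code T-176 is under a tariff-rate quota (threshold 1,417 units). In-quota: 1,417 units at 7%; over-quota: 2,779 units at 15%.
Pro-rata value split: in-quota = £800,387.00 × 1,417/4,196 = £270,292.75; over-quota = £800,387.00 − £270,292.75 = £530,094.25.
In-quota duty = £270,292.75 × 7% = £18,920.49. Over-quota duty = £530,094.25 × 15% = £79,514.14.
Line duty = £18,920.49 + £79,514.14 = £98,434.63.
Total = £11,045.50 + £98,434.63 = £109,480.13.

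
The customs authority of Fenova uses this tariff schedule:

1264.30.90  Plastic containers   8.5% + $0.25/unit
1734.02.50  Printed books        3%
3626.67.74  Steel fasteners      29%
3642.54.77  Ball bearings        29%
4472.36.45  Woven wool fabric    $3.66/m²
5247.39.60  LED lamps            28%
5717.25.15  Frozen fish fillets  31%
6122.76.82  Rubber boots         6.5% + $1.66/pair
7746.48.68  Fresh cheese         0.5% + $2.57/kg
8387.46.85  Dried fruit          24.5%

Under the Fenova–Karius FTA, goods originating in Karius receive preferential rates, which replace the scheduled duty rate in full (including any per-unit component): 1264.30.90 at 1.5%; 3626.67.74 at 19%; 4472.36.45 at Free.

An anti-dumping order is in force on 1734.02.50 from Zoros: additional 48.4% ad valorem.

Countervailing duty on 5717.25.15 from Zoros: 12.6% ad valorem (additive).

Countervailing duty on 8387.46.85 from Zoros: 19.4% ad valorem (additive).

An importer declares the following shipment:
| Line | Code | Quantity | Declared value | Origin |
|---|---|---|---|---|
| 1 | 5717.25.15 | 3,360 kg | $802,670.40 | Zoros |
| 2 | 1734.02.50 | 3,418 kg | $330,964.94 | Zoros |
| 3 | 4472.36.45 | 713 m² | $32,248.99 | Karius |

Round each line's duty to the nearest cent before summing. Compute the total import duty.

Line 1 (5717.25.15, Zoros, 3,360 kg, $802,670.40):
Base rate for 5717.25.15 is 31%.
Additional duty on 5717.25.15 from Zoros: +12.6%. Applied ad valorem rate: 31% + 12.6% = 43.6%.
Duty = $802,670.40 × 43.6% = $349,964.29.
Line 2 (1734.02.50, Zoros, 3,418 kg, $330,964.94):
Base rate for 1734.02.50 is 3%.
Additional duty on 1734.02.50 from Zoros: +48.4%. Applied ad valorem rate: 3% + 48.4% = 51.4%.
Duty = $330,964.94 × 51.4% = $170,115.98.
Line 3 (4472.36.45, Karius, 713 m², $32,248.99):
Base rate for 4472.36.45 is $3.66/m².
Origin Karius qualifies under the Fenova–Karius agreement and 4472.36.45 is covered: preferential rate Free applies instead.
Duty = $32,248.99 × 0% = $0.00.
Total = $349,964.29 + $170,115.98 + $0.00 = $520,080.27.

$520,080.27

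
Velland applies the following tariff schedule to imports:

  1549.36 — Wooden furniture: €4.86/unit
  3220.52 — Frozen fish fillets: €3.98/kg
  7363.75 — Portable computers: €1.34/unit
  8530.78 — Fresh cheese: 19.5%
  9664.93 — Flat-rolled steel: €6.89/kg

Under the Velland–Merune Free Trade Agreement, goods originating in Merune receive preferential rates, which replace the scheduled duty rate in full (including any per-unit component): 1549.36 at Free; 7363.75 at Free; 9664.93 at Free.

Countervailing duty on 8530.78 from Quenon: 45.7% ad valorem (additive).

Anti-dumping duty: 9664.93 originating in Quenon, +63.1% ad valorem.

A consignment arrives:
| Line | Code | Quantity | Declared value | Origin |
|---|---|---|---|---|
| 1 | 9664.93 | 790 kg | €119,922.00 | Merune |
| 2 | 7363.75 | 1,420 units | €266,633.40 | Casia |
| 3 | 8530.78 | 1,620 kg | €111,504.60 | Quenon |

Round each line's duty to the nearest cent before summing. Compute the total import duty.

€74,603.80

Line 1 (9664.93, Merune, 790 kg, €119,922.00):
Base rate for 9664.93 is €6.89/kg.
Origin Merune qualifies under the Velland–Merune agreement and 9664.93 is covered: preferential rate Free applies instead.
The additional-duty order on 9664.93 targets Quenon, not Merune; it does not apply.
Duty = €119,922.00 × 0% = €0.00.
Line 2 (7363.75, Casia, 1,420 units, €266,633.40):
Base rate for 7363.75 is €1.34/unit.
7363.75 has an FTA preferential rate, but origin Casia is not Merune; base rate stands.
Duty = 1,420 × €1.34 = €1,902.80.
Line 3 (8530.78, Quenon, 1,620 kg, €111,504.60):
Base rate for 8530.78 is 19.5%.
Additional duty on 8530.78 from Quenon: +45.7%. Applied ad valorem rate: 19.5% + 45.7% = 65.2%.
Duty = €111,504.60 × 65.2% = €72,701.00.
Total = €0.00 + €1,902.80 + €72,701.00 = €74,603.80.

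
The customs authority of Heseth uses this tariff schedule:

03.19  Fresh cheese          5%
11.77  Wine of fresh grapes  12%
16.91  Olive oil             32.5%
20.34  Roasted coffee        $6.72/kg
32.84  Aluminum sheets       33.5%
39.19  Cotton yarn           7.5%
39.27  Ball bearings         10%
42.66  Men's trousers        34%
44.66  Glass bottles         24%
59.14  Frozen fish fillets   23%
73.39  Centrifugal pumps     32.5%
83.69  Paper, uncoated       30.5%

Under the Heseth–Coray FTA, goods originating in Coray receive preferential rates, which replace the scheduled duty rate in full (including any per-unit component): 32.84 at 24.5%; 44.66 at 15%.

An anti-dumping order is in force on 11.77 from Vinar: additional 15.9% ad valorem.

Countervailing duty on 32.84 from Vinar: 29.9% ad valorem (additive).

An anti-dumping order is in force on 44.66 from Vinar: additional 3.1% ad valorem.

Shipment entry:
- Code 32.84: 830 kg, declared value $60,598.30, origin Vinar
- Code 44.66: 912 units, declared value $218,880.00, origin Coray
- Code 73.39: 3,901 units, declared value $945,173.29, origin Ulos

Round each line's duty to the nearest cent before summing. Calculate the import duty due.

Line 1 (32.84, Vinar, 830 kg, $60,598.30):
Base rate for 32.84 is 33.5%.
32.84 has an FTA preferential rate, but origin Vinar is not Coray; base rate stands.
Additional duty on 32.84 from Vinar: +29.9%. Applied ad valorem rate: 33.5% + 29.9% = 63.4%.
Duty = $60,598.30 × 63.4% = $38,419.32.
Line 2 (44.66, Coray, 912 units, $218,880.00):
Base rate for 44.66 is 24%.
Origin Coray qualifies under the Heseth–Coray agreement and 44.66 is covered: preferential rate 15% applies instead.
The additional-duty order on 44.66 targets Vinar, not Coray; it does not apply.
Duty = $218,880.00 × 15% = $32,832.00.
Line 3 (73.39, Ulos, 3,901 units, $945,173.29):
Base rate for 73.39 is 32.5%.
Duty = $945,173.29 × 32.5% = $307,181.32.
Total = $38,419.32 + $32,832.00 + $307,181.32 = $378,432.64.

$378,432.64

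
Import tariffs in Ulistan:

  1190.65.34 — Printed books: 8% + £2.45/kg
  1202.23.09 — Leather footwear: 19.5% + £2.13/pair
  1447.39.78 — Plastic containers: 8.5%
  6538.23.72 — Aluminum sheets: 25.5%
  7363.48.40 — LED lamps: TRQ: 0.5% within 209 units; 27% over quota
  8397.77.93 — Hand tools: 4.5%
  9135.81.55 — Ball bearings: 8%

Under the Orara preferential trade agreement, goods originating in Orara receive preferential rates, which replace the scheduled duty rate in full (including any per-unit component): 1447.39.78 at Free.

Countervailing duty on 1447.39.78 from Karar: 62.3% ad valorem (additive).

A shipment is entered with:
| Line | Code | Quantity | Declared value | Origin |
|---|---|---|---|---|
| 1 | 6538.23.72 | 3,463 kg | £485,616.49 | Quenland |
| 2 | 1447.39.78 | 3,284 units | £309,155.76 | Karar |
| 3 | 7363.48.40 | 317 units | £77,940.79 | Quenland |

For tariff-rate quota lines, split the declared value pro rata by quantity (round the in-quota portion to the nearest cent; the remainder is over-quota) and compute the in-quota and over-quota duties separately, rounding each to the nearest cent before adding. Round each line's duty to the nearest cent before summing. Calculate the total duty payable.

Line 1 (6538.23.72, Quenland, 3,463 kg, £485,616.49):
Base rate for 6538.23.72 is 25.5%.
Duty = £485,616.49 × 25.5% = £123,832.20.
Line 2 (1447.39.78, Karar, 3,284 units, £309,155.76):
Base rate for 1447.39.78 is 8.5%.
1447.39.78 has an FTA preferential rate, but origin Karar is not Orara; base rate stands.
Additional duty on 1447.39.78 from Karar: +62.3%. Applied ad valorem rate: 8.5% + 62.3% = 70.8%.
Duty = £309,155.76 × 70.8% = £218,882.28.
Line 3 (7363.48.40, Quenland, 317 units, £77,940.79):
Code 7363.48.40 is under a tariff-rate quota (threshold 209 units). In-quota: 209 units at 0.5%; over-quota: 108 units at 27%.
Pro-rata value split: in-quota = £77,940.79 × 209/317 = £51,386.83; over-quota = £77,940.79 − £51,386.83 = £26,553.96.
In-quota duty = £51,386.83 × 0.5% = £256.93. Over-quota duty = £26,553.96 × 27% = £7,169.57.
Line duty = £256.93 + £7,169.57 = £7,426.50.
Total = £123,832.20 + £218,882.28 + £7,426.50 = £350,140.98.

£350,140.98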